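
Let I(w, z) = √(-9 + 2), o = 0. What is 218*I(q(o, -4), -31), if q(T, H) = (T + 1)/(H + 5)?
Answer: 218*I*√7 ≈ 576.77*I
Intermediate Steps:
q(T, H) = (1 + T)/(5 + H)
I(w, z) = I*√7 (I(w, z) = √(-7) = I*√7)
218*I(q(o, -4), -31) = 218*(I*√7) = 218*I*√7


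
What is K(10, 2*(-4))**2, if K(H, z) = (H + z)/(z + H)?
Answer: 1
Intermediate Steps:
K(H, z) = 1 (K(H, z) = (H + z)/(H + z) = 1)
K(10, 2*(-4))**2 = 1**2 = 1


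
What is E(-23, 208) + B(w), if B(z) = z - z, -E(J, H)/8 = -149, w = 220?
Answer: 1192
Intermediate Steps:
E(J, H) = 1192 (E(J, H) = -8*(-149) = 1192)
B(z) = 0
E(-23, 208) + B(w) = 1192 + 0 = 1192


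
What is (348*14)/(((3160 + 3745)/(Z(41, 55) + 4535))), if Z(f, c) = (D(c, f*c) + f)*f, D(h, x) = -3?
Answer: 29685096/6905 ≈ 4299.1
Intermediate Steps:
Z(f, c) = f*(-3 + f) (Z(f, c) = (-3 + f)*f = f*(-3 + f))
(348*14)/(((3160 + 3745)/(Z(41, 55) + 4535))) = (348*14)/(((3160 + 3745)/(41*(-3 + 41) + 4535))) = 4872/((6905/(41*38 + 4535))) = 4872/((6905/(1558 + 4535))) = 4872/((6905/6093)) = 4872/((6905*(1/6093))) = 4872/(6905/6093) = 4872*(6093/6905) = 29685096/6905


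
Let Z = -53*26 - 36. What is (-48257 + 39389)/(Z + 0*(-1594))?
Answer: 4434/707 ≈ 6.2716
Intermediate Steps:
Z = -1414 (Z = -1378 - 36 = -1414)
(-48257 + 39389)/(Z + 0*(-1594)) = (-48257 + 39389)/(-1414 + 0*(-1594)) = -8868/(-1414 + 0) = -8868/(-1414) = -8868*(-1/1414) = 4434/707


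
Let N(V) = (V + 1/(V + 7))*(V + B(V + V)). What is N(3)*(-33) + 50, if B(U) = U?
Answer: -8707/10 ≈ -870.70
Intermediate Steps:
N(V) = 3*V*(V + 1/(7 + V)) (N(V) = (V + 1/(V + 7))*(V + (V + V)) = (V + 1/(7 + V))*(V + 2*V) = (V + 1/(7 + V))*(3*V) = 3*V*(V + 1/(7 + V)))
N(3)*(-33) + 50 = (3*3*(1 + 3**2 + 7*3)/(7 + 3))*(-33) + 50 = (3*3*(1 + 9 + 21)/10)*(-33) + 50 = (3*3*(1/10)*31)*(-33) + 50 = (279/10)*(-33) + 50 = -9207/10 + 50 = -8707/10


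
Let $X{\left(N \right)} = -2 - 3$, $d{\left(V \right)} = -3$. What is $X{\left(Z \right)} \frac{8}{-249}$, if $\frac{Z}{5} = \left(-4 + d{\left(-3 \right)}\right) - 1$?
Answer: $\frac{40}{249} \approx 0.16064$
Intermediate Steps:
$Z = -40$ ($Z = 5 \left(\left(-4 - 3\right) - 1\right) = 5 \left(-7 - 1\right) = 5 \left(-8\right) = -40$)
$X{\left(N \right)} = -5$ ($X{\left(N \right)} = -2 - 3 = -5$)
$X{\left(Z \right)} \frac{8}{-249} = - 5 \frac{8}{-249} = - 5 \cdot 8 \left(- \frac{1}{249}\right) = \left(-5\right) \left(- \frac{8}{249}\right) = \frac{40}{249}$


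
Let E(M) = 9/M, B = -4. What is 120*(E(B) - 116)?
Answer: -14190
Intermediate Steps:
120*(E(B) - 116) = 120*(9/(-4) - 116) = 120*(9*(-1/4) - 116) = 120*(-9/4 - 116) = 120*(-473/4) = -14190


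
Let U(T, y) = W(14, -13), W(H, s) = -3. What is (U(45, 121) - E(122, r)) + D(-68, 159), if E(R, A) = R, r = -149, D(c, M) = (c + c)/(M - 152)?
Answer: -1011/7 ≈ -144.43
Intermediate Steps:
D(c, M) = 2*c/(-152 + M) (D(c, M) = (2*c)/(-152 + M) = 2*c/(-152 + M))
U(T, y) = -3
(U(45, 121) - E(122, r)) + D(-68, 159) = (-3 - 1*122) + 2*(-68)/(-152 + 159) = (-3 - 122) + 2*(-68)/7 = -125 + 2*(-68)*(⅐) = -125 - 136/7 = -1011/7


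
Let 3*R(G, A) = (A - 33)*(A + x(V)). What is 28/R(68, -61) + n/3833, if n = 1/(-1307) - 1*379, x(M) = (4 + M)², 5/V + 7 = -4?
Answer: -55485472869/689890056010 ≈ -0.080427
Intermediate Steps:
V = -5/11 (V = 5/(-7 - 4) = 5/(-11) = 5*(-1/11) = -5/11 ≈ -0.45455)
R(G, A) = (-33 + A)*(1521/121 + A)/3 (R(G, A) = ((A - 33)*(A + (4 - 5/11)²))/3 = ((-33 + A)*(A + (39/11)²))/3 = ((-33 + A)*(A + 1521/121))/3 = ((-33 + A)*(1521/121 + A))/3 = (-33 + A)*(1521/121 + A)/3)
n = -495354/1307 (n = -1/1307 - 379 = -495354/1307 ≈ -379.00)
28/R(68, -61) + n/3833 = 28/(-1521/11 - 824/121*(-61) + (⅓)*(-61)²) - 495354/1307/3833 = 28/(-1521/11 + 50264/121 + (⅓)*3721) - 495354/1307*1/3833 = 28/(-1521/11 + 50264/121 + 3721/3) - 495354/5009731 = 28/(550840/363) - 495354/5009731 = 28*(363/550840) - 495354/5009731 = 2541/137710 - 495354/5009731 = -55485472869/689890056010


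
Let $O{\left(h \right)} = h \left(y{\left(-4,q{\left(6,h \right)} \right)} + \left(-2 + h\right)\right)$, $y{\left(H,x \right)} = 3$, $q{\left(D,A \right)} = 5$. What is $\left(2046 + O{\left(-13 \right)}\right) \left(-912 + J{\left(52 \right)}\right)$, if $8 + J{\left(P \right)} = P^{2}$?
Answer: $3928368$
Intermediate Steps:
$J{\left(P \right)} = -8 + P^{2}$
$O{\left(h \right)} = h \left(1 + h\right)$ ($O{\left(h \right)} = h \left(3 + \left(-2 + h\right)\right) = h \left(1 + h\right)$)
$\left(2046 + O{\left(-13 \right)}\right) \left(-912 + J{\left(52 \right)}\right) = \left(2046 - 13 \left(1 - 13\right)\right) \left(-912 - \left(8 - 52^{2}\right)\right) = \left(2046 - -156\right) \left(-912 + \left(-8 + 2704\right)\right) = \left(2046 + 156\right) \left(-912 + 2696\right) = 2202 \cdot 1784 = 3928368$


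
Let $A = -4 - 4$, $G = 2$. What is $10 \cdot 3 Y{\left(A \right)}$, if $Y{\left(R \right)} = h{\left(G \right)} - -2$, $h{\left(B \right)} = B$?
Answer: $120$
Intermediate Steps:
$A = -8$ ($A = -4 - 4 = -8$)
$Y{\left(R \right)} = 4$ ($Y{\left(R \right)} = 2 - -2 = 2 + 2 = 4$)
$10 \cdot 3 Y{\left(A \right)} = 10 \cdot 3 \cdot 4 = 30 \cdot 4 = 120$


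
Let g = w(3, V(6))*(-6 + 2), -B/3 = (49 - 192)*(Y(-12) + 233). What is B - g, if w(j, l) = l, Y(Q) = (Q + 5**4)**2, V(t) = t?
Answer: 161304882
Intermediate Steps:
Y(Q) = (625 + Q)**2 (Y(Q) = (Q + 625)**2 = (625 + Q)**2)
B = 161304858 (B = -3*(49 - 192)*((625 - 12)**2 + 233) = -(-429)*(613**2 + 233) = -(-429)*(375769 + 233) = -(-429)*376002 = -3*(-53768286) = 161304858)
g = -24 (g = 6*(-6 + 2) = 6*(-4) = -24)
B - g = 161304858 - 1*(-24) = 161304858 + 24 = 161304882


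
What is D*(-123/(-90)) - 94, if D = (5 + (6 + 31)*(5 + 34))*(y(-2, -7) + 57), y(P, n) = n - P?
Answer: 1542158/15 ≈ 1.0281e+5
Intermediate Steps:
D = 75296 (D = (5 + (6 + 31)*(5 + 34))*((-7 - 1*(-2)) + 57) = (5 + 37*39)*((-7 + 2) + 57) = (5 + 1443)*(-5 + 57) = 1448*52 = 75296)
D*(-123/(-90)) - 94 = 75296*(-123/(-90)) - 94 = 75296*(-123*(-1/90)) - 94 = 75296*(41/30) - 94 = 1543568/15 - 94 = 1542158/15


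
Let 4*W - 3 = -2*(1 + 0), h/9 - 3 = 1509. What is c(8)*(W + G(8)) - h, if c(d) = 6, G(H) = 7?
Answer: -27129/2 ≈ -13565.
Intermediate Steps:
h = 13608 (h = 27 + 9*1509 = 27 + 13581 = 13608)
W = ¼ (W = ¾ + (-2*(1 + 0))/4 = ¾ + (-2*1)/4 = ¾ + (¼)*(-2) = ¾ - ½ = ¼ ≈ 0.25000)
c(8)*(W + G(8)) - h = 6*(¼ + 7) - 1*13608 = 6*(29/4) - 13608 = 87/2 - 13608 = -27129/2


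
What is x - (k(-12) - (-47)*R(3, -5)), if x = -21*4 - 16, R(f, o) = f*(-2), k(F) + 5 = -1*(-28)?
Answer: 159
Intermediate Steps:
k(F) = 23 (k(F) = -5 - 1*(-28) = -5 + 28 = 23)
R(f, o) = -2*f
x = -100 (x = -84 - 16 = -100)
x - (k(-12) - (-47)*R(3, -5)) = -100 - (23 - (-47)*(-2*3)) = -100 - (23 - (-47)*(-6)) = -100 - (23 - 1*282) = -100 - (23 - 282) = -100 - 1*(-259) = -100 + 259 = 159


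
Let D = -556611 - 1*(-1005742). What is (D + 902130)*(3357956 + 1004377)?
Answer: 5894650451913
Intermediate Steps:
D = 449131 (D = -556611 + 1005742 = 449131)
(D + 902130)*(3357956 + 1004377) = (449131 + 902130)*(3357956 + 1004377) = 1351261*4362333 = 5894650451913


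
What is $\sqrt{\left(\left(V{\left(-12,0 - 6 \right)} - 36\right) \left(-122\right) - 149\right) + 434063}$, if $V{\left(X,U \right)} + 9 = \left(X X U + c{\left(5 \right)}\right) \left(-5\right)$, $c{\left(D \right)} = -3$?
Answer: $i \sqrt{89466} \approx 299.11 i$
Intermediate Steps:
$V{\left(X,U \right)} = 6 - 5 U X^{2}$ ($V{\left(X,U \right)} = -9 + \left(X X U - 3\right) \left(-5\right) = -9 + \left(X^{2} U - 3\right) \left(-5\right) = -9 + \left(U X^{2} - 3\right) \left(-5\right) = -9 + \left(-3 + U X^{2}\right) \left(-5\right) = -9 - \left(-15 + 5 U X^{2}\right) = 6 - 5 U X^{2}$)
$\sqrt{\left(\left(V{\left(-12,0 - 6 \right)} - 36\right) \left(-122\right) - 149\right) + 434063} = \sqrt{\left(\left(\left(6 - 5 \left(0 - 6\right) \left(-12\right)^{2}\right) - 36\right) \left(-122\right) - 149\right) + 434063} = \sqrt{\left(\left(\left(6 - 5 \left(0 - 6\right) 144\right) - 36\right) \left(-122\right) - 149\right) + 434063} = \sqrt{\left(\left(\left(6 - \left(-30\right) 144\right) - 36\right) \left(-122\right) - 149\right) + 434063} = \sqrt{\left(\left(\left(6 + 4320\right) - 36\right) \left(-122\right) - 149\right) + 434063} = \sqrt{\left(\left(4326 - 36\right) \left(-122\right) - 149\right) + 434063} = \sqrt{\left(4290 \left(-122\right) - 149\right) + 434063} = \sqrt{\left(-523380 - 149\right) + 434063} = \sqrt{-523529 + 434063} = \sqrt{-89466} = i \sqrt{89466}$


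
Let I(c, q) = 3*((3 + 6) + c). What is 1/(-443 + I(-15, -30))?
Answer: -1/461 ≈ -0.0021692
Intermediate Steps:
I(c, q) = 27 + 3*c (I(c, q) = 3*(9 + c) = 27 + 3*c)
1/(-443 + I(-15, -30)) = 1/(-443 + (27 + 3*(-15))) = 1/(-443 + (27 - 45)) = 1/(-443 - 18) = 1/(-461) = -1/461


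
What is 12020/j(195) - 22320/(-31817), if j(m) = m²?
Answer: 246231668/241968285 ≈ 1.0176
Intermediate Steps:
12020/j(195) - 22320/(-31817) = 12020/(195²) - 22320/(-31817) = 12020/38025 - 22320*(-1/31817) = 12020*(1/38025) + 22320/31817 = 2404/7605 + 22320/31817 = 246231668/241968285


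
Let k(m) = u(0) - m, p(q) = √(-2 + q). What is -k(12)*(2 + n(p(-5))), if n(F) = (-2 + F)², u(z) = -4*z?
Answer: -12 - 48*I*√7 ≈ -12.0 - 127.0*I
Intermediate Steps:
k(m) = -m (k(m) = -4*0 - m = 0 - m = -m)
-k(12)*(2 + n(p(-5))) = -(-1*12)*(2 + (-2 + √(-2 - 5))²) = -(-12)*(2 + (-2 + √(-7))²) = -(-12)*(2 + (-2 + I*√7)²) = -(-24 - 12*(-2 + I*√7)²) = 24 + 12*(-2 + I*√7)²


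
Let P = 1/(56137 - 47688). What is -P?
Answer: -1/8449 ≈ -0.00011836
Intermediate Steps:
P = 1/8449 ≈ 0.00011836
-P = -1*1/8449 = -1/8449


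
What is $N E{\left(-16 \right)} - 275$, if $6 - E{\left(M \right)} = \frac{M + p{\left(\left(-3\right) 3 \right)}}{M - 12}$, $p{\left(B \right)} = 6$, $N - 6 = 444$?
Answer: $\frac{15850}{7} \approx 2264.3$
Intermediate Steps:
$N = 450$ ($N = 6 + 444 = 450$)
$E{\left(M \right)} = 6 - \frac{6 + M}{-12 + M}$ ($E{\left(M \right)} = 6 - \frac{M + 6}{M - 12} = 6 - \frac{6 + M}{-12 + M}$)
$N E{\left(-16 \right)} - 275 = 450 \frac{-78 + 5 \left(-16\right)}{-12 - 16} - 275 = 450 \frac{-78 - 80}{-28} - 275 = 450 \left(\left(- \frac{1}{28}\right) \left(-158\right)\right) - 275 = 450 \cdot \frac{79}{14} - 275 = \frac{17775}{7} - 275 = \frac{15850}{7}$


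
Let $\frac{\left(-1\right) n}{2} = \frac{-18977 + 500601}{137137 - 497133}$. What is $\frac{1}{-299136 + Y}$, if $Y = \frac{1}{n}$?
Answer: $- \frac{18524}{5541188341} \approx -3.343 \cdot 10^{-6}$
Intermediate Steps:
$n = \frac{18524}{6923}$ ($n = - 2 \frac{-18977 + 500601}{137137 - 497133} = - 2 \frac{481624}{-359996} = - 2 \cdot 481624 \left(- \frac{1}{359996}\right) = \left(-2\right) \left(- \frac{9262}{6923}\right) = \frac{18524}{6923} \approx 2.6757$)
$Y = \frac{6923}{18524}$ ($Y = \frac{1}{\frac{18524}{6923}} = \frac{6923}{18524} \approx 0.37373$)
$\frac{1}{-299136 + Y} = \frac{1}{-299136 + \frac{6923}{18524}} = \frac{1}{- \frac{5541188341}{18524}} = - \frac{18524}{5541188341}$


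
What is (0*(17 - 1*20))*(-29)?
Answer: 0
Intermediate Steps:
(0*(17 - 1*20))*(-29) = (0*(17 - 20))*(-29) = (0*(-3))*(-29) = 0*(-29) = 0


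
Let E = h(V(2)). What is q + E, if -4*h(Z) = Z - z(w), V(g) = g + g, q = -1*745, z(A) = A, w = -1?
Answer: -2985/4 ≈ -746.25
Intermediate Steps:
q = -745
V(g) = 2*g
h(Z) = -¼ - Z/4 (h(Z) = -(Z - 1*(-1))/4 = -(Z + 1)/4 = -(1 + Z)/4 = -¼ - Z/4)
E = -5/4 (E = -¼ - 2/2 = -¼ - ¼*4 = -¼ - 1 = -5/4 ≈ -1.2500)
q + E = -745 - 5/4 = -2985/4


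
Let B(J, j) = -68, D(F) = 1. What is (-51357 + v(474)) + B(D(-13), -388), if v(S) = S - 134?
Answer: -51085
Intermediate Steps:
v(S) = -134 + S
(-51357 + v(474)) + B(D(-13), -388) = (-51357 + (-134 + 474)) - 68 = (-51357 + 340) - 68 = -51017 - 68 = -51085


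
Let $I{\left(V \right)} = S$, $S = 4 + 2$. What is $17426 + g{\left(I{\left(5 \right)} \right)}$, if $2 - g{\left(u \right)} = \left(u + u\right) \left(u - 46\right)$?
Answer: $17908$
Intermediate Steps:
$S = 6$
$I{\left(V \right)} = 6$
$g{\left(u \right)} = 2 - 2 u \left(-46 + u\right)$ ($g{\left(u \right)} = 2 - \left(u + u\right) \left(u - 46\right) = 2 - 2 u \left(-46 + u\right)$)
$17426 + g{\left(I{\left(5 \right)} \right)} = 17426 + \left(2 - 2 \cdot 6^{2} + 92 \cdot 6\right) = 17426 + \left(2 - 72 + 552\right) = 17426 + 482 = 17908$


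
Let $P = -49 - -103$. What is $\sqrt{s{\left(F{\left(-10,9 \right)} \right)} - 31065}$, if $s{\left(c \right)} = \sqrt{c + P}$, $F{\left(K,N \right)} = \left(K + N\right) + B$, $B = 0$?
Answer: $\sqrt{-31065 + \sqrt{53}} \approx 176.23 i$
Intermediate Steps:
$P = 54$ ($P = -49 + 103 = 54$)
$F{\left(K,N \right)} = K + N$ ($F{\left(K,N \right)} = \left(K + N\right) + 0 = K + N$)
$s{\left(c \right)} = \sqrt{54 + c}$ ($s{\left(c \right)} = \sqrt{c + 54} = \sqrt{54 + c}$)
$\sqrt{s{\left(F{\left(-10,9 \right)} \right)} - 31065} = \sqrt{\sqrt{54 + \left(-10 + 9\right)} - 31065} = \sqrt{\sqrt{54 - 1} - 31065} = \sqrt{\sqrt{53} - 31065} = \sqrt{-31065 + \sqrt{53}}$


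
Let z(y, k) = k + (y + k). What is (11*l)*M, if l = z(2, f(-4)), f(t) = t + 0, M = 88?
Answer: -5808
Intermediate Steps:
f(t) = t
z(y, k) = y + 2*k (z(y, k) = k + (k + y) = y + 2*k)
l = -6 (l = 2 + 2*(-4) = 2 - 8 = -6)
(11*l)*M = (11*(-6))*88 = -66*88 = -5808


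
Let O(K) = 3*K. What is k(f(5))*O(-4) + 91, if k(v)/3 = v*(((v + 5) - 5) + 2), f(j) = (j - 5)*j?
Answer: 91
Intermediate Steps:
f(j) = j*(-5 + j) (f(j) = (-5 + j)*j = j*(-5 + j))
k(v) = 3*v*(2 + v) (k(v) = 3*(v*(((v + 5) - 5) + 2)) = 3*(v*(((5 + v) - 5) + 2)) = 3*(v*(v + 2)) = 3*(v*(2 + v)) = 3*v*(2 + v))
k(f(5))*O(-4) + 91 = (3*(5*(-5 + 5))*(2 + 5*(-5 + 5)))*(3*(-4)) + 91 = (3*(5*0)*(2 + 5*0))*(-12) + 91 = (3*0*(2 + 0))*(-12) + 91 = (3*0*2)*(-12) + 91 = 0*(-12) + 91 = 0 + 91 = 91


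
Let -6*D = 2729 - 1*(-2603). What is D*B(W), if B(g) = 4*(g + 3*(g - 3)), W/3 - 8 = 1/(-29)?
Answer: -8925768/29 ≈ -3.0779e+5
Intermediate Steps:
W = 693/29 (W = 24 + 3/(-29) = 24 + 3*(-1/29) = 24 - 3/29 = 693/29 ≈ 23.897)
B(g) = -36 + 16*g (B(g) = 4*(g + 3*(-3 + g)) = 4*(g + (-9 + 3*g)) = 4*(-9 + 4*g) = -36 + 16*g)
D = -2666/3 (D = -(2729 - 1*(-2603))/6 = -(2729 + 2603)/6 = -⅙*5332 = -2666/3 ≈ -888.67)
D*B(W) = -2666*(-36 + 16*(693/29))/3 = -2666*(-36 + 11088/29)/3 = -2666/3*10044/29 = -8925768/29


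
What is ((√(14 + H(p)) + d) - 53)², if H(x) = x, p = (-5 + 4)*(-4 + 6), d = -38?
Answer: 8293 - 364*√3 ≈ 7662.5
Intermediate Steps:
p = -2 (p = -1*2 = -2)
((√(14 + H(p)) + d) - 53)² = ((√(14 - 2) - 38) - 53)² = ((√12 - 38) - 53)² = ((2*√3 - 38) - 53)² = ((-38 + 2*√3) - 53)² = (-91 + 2*√3)²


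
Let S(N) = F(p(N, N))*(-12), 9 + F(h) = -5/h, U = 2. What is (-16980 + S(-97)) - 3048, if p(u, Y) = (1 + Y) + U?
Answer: -936270/47 ≈ -19921.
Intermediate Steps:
p(u, Y) = 3 + Y (p(u, Y) = (1 + Y) + 2 = 3 + Y)
F(h) = -9 - 5/h
S(N) = 108 + 60/(3 + N) (S(N) = (-9 - 5/(3 + N))*(-12) = 108 + 60/(3 + N))
(-16980 + S(-97)) - 3048 = (-16980 + 12*(32 + 9*(-97))/(3 - 97)) - 3048 = (-16980 + 12*(32 - 873)/(-94)) - 3048 = (-16980 + 12*(-1/94)*(-841)) - 3048 = (-16980 + 5046/47) - 3048 = -793014/47 - 3048 = -936270/47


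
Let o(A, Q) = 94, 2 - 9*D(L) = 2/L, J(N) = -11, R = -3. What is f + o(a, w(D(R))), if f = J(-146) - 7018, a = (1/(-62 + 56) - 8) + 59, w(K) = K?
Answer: -6935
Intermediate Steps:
D(L) = 2/9 - 2/(9*L)
a = 305/6 (a = (1/(-6) - 8) + 59 = (-⅙ - 8) + 59 = -49/6 + 59 = 305/6 ≈ 50.833)
f = -7029 (f = -11 - 7018 = -7029)
f + o(a, w(D(R))) = -7029 + 94 = -6935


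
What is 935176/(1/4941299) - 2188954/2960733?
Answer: 13681500512968097438/2960733 ≈ 4.6210e+12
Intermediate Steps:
935176/(1/4941299) - 2188954/2960733 = 935176/(1/4941299) - 2188954*1/2960733 = 935176*4941299 - 2188954/2960733 = 4620984233624 - 2188954/2960733 = 13681500512968097438/2960733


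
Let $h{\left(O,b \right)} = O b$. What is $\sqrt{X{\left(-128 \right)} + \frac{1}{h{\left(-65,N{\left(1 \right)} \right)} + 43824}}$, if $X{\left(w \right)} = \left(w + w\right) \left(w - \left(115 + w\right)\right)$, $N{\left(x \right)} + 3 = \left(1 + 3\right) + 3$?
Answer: $\frac{\sqrt{13967970637451}}{21782} \approx 171.58$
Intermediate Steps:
$N{\left(x \right)} = 4$ ($N{\left(x \right)} = -3 + \left(\left(1 + 3\right) + 3\right) = -3 + \left(4 + 3\right) = -3 + 7 = 4$)
$X{\left(w \right)} = - 230 w$ ($X{\left(w \right)} = 2 w \left(-115\right) = - 230 w$)
$\sqrt{X{\left(-128 \right)} + \frac{1}{h{\left(-65,N{\left(1 \right)} \right)} + 43824}} = \sqrt{\left(-230\right) \left(-128\right) + \frac{1}{\left(-65\right) 4 + 43824}} = \sqrt{29440 + \frac{1}{-260 + 43824}} = \sqrt{29440 + \frac{1}{43564}} = \sqrt{\frac{1282524161}{43564}} = \frac{\sqrt{13967970637451}}{21782}$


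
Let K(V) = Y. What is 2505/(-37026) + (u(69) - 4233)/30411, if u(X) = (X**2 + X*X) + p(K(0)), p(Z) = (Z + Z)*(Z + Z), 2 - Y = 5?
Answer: 4480885/41703618 ≈ 0.10745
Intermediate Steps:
Y = -3 (Y = 2 - 1*5 = 2 - 5 = -3)
K(V) = -3
p(Z) = 4*Z**2 (p(Z) = (2*Z)*(2*Z) = 4*Z**2)
u(X) = 36 + 2*X**2 (u(X) = (X**2 + X*X) + 4*(-3)**2 = (X**2 + X**2) + 4*9 = 2*X**2 + 36 = 36 + 2*X**2)
2505/(-37026) + (u(69) - 4233)/30411 = 2505/(-37026) + ((36 + 2*69**2) - 4233)/30411 = 2505*(-1/37026) + ((36 + 2*4761) - 4233)*(1/30411) = -835/12342 + ((36 + 9522) - 4233)*(1/30411) = -835/12342 + (9558 - 4233)*(1/30411) = -835/12342 + 5325*(1/30411) = -835/12342 + 1775/10137 = 4480885/41703618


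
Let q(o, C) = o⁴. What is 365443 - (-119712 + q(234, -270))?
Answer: -2997734381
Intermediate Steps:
365443 - (-119712 + q(234, -270)) = 365443 - (-119712 + 234⁴) = 365443 - (-119712 + 2998219536) = 365443 - 1*2998099824 = 365443 - 2998099824 = -2997734381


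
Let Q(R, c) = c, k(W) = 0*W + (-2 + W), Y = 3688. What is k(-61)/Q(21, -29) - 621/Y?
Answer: 214335/106952 ≈ 2.0040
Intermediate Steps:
k(W) = -2 + W (k(W) = 0 + (-2 + W) = -2 + W)
k(-61)/Q(21, -29) - 621/Y = (-2 - 61)/(-29) - 621/3688 = -63*(-1/29) - 621*1/3688 = 63/29 - 621/3688 = 214335/106952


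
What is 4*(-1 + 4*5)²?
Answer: 1444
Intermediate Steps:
4*(-1 + 4*5)² = 4*(-1 + 20)² = 4*19² = 4*361 = 1444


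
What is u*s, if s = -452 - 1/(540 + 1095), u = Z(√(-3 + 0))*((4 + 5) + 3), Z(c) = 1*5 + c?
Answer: -2956084/109 - 2956084*I*√3/545 ≈ -27120.0 - 9394.7*I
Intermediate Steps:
Z(c) = 5 + c
u = 60 + 12*I*√3 (u = (5 + √(-3 + 0))*((4 + 5) + 3) = (5 + √(-3))*(9 + 3) = (5 + I*√3)*12 = 60 + 12*I*√3 ≈ 60.0 + 20.785*I)
s = -739021/1635 (s = -452 - 1/1635 = -739021/1635 ≈ -452.00)
u*s = (60 + 12*I*√3)*(-739021/1635) = -2956084/109 - 2956084*I*√3/545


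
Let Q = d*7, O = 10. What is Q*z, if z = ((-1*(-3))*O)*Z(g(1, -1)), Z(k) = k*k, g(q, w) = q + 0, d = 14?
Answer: 2940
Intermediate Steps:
g(q, w) = q
Q = 98 (Q = 14*7 = 98)
Z(k) = k²
z = 30 (z = (-1*(-3)*10)*1² = (3*10)*1 = 30*1 = 30)
Q*z = 98*30 = 2940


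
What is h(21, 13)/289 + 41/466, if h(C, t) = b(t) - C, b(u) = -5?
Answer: -267/134674 ≈ -0.0019826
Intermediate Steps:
h(C, t) = -5 - C
h(21, 13)/289 + 41/466 = (-5 - 1*21)/289 + 41/466 = (-5 - 21)*(1/289) + 41*(1/466) = -26*1/289 + 41/466 = -26/289 + 41/466 = -267/134674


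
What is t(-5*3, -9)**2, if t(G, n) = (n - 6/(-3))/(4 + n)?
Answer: 49/25 ≈ 1.9600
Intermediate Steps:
t(G, n) = (2 + n)/(4 + n) (t(G, n) = (n - 6*(-1/3))/(4 + n) = (n + 2)/(4 + n) = (2 + n)/(4 + n))
t(-5*3, -9)**2 = ((2 - 9)/(4 - 9))**2 = (-7/(-5))**2 = (-1/5*(-7))**2 = (7/5)**2 = 49/25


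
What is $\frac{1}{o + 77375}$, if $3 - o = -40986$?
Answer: $\frac{1}{118364} \approx 8.4485 \cdot 10^{-6}$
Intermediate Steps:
$o = 40989$ ($o = 3 - -40986 = 3 + 40986 = 40989$)
$\frac{1}{o + 77375} = \frac{1}{40989 + 77375} = \frac{1}{118364}$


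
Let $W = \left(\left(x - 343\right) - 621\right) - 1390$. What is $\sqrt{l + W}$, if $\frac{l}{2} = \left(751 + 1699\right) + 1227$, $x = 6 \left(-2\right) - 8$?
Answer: $2 \sqrt{1245} \approx 70.569$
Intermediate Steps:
$x = -20$ ($x = -12 - 8 = -20$)
$l = 7354$ ($l = 2 \left(\left(751 + 1699\right) + 1227\right) = 2 \left(2450 + 1227\right) = 2 \cdot 3677 = 7354$)
$W = -2374$ ($W = \left(\left(-20 - 343\right) - 621\right) - 1390 = \left(-363 - 621\right) - 1390 = -984 - 1390 = -2374$)
$\sqrt{l + W} = \sqrt{7354 - 2374} = \sqrt{4980} = 2 \sqrt{1245}$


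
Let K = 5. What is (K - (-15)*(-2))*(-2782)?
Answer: 69550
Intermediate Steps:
(K - (-15)*(-2))*(-2782) = (5 - (-15)*(-2))*(-2782) = (5 - 5*6)*(-2782) = (5 - 30)*(-2782) = -25*(-2782) = 69550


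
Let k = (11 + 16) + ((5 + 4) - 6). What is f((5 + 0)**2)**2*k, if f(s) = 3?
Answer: 270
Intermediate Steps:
k = 30 (k = 27 + (9 - 6) = 27 + 3 = 30)
f((5 + 0)**2)**2*k = 3**2*30 = 9*30 = 270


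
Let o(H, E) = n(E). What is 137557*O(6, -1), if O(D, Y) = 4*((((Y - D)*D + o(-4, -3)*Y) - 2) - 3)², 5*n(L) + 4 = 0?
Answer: 29360716308/25 ≈ 1.1744e+9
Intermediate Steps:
n(L) = -⅘ (n(L) = -⅘ + (⅕)*0 = -⅘ + 0 = -⅘)
o(H, E) = -⅘
O(D, Y) = 4*(-5 - 4*Y/5 + D*(Y - D))² (O(D, Y) = 4*((((Y - D)*D - 4*Y/5) - 2) - 3)² = 4*(((D*(Y - D) - 4*Y/5) - 2) - 3)² = 4*(((-4*Y/5 + D*(Y - D)) - 2) - 3)² = 4*((-2 - 4*Y/5 + D*(Y - D)) - 3)² = 4*(-5 - 4*Y/5 + D*(Y - D))²)
137557*O(6, -1) = 137557*(4*(25 + 4*(-1) + 5*6² - 5*6*(-1))²/25) = 137557*(4*(25 - 4 + 5*36 + 30)²/25) = 137557*(4*(25 - 4 + 180 + 30)²/25) = 137557*((4/25)*231²) = 137557*((4/25)*53361) = 137557*(213444/25) = 29360716308/25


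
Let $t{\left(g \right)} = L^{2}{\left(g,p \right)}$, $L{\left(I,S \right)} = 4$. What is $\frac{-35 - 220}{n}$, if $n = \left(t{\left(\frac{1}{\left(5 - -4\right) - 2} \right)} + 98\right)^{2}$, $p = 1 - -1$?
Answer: $- \frac{85}{4332} \approx -0.019621$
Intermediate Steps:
$p = 2$ ($p = 1 + 1 = 2$)
$t{\left(g \right)} = 16$ ($t{\left(g \right)} = 4^{2} = 16$)
$n = 12996$ ($n = \left(16 + 98\right)^{2} = 114^{2} = 12996$)
$\frac{-35 - 220}{n} = \frac{-35 - 220}{12996} = \left(-35 - 220\right) \frac{1}{12996} = \left(-255\right) \frac{1}{12996} = - \frac{85}{4332}$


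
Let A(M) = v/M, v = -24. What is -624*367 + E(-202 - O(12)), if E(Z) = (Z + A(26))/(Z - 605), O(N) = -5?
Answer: -2387634835/10426 ≈ -2.2901e+5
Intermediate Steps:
A(M) = -24/M
E(Z) = (-12/13 + Z)/(-605 + Z) (E(Z) = (Z - 24/26)/(Z - 605) = (Z - 24*1/26)/(-605 + Z) = (Z - 12/13)/(-605 + Z) = (-12/13 + Z)/(-605 + Z))
-624*367 + E(-202 - O(12)) = -624*367 + (-12/13 + (-202 - 1*(-5)))/(-605 + (-202 - 1*(-5))) = -229008 + (-12/13 + (-202 + 5))/(-605 + (-202 + 5)) = -229008 + (-12/13 - 197)/(-605 - 197) = -229008 - 2573/13/(-802) = -229008 - 1/802*(-2573/13) = -229008 + 2573/10426 = -2387634835/10426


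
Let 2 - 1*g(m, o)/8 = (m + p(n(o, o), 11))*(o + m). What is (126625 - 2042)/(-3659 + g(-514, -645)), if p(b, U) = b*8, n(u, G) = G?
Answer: -124583/52612971 ≈ -0.0023679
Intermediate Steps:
p(b, U) = 8*b
g(m, o) = 16 - 8*(m + o)*(m + 8*o) (g(m, o) = 16 - 8*(m + 8*o)*(o + m) = 16 - 8*(m + 8*o)*(m + o) = 16 - 8*(m + o)*(m + 8*o))
(126625 - 2042)/(-3659 + g(-514, -645)) = (126625 - 2042)/(-3659 + (16 - 64*(-645)² - 8*(-514)² - 72*(-514)*(-645))) = 124583/(-3659 + (16 - 64*416025 - 8*264196 - 23870160)) = 124583/(-3659 + (16 - 26625600 - 2113568 - 23870160)) = 124583/(-3659 - 52609312) = 124583/(-52612971) = 124583*(-1/52612971) = -124583/52612971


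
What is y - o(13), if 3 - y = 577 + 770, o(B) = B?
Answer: -1357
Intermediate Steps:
y = -1344 (y = 3 - (577 + 770) = 3 - 1*1347 = 3 - 1347 = -1344)
y - o(13) = -1344 - 1*13 = -1344 - 13 = -1357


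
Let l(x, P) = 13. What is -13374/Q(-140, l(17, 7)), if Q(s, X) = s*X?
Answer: 6687/910 ≈ 7.3484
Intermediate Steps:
Q(s, X) = X*s
-13374/Q(-140, l(17, 7)) = -13374/(13*(-140)) = -13374/(-1820) = -13374*(-1/1820) = 6687/910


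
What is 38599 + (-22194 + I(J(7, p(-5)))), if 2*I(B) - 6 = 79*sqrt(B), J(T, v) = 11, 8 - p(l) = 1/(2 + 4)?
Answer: 16408 + 79*sqrt(11)/2 ≈ 16539.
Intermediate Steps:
p(l) = 47/6 (p(l) = 8 - 1/(2 + 4) = 8 - 1/6 = 47/6)
I(B) = 3 + 79*sqrt(B)/2 (I(B) = 3 + (79*sqrt(B))/2 = 3 + 79*sqrt(B)/2)
38599 + (-22194 + I(J(7, p(-5)))) = 38599 + (-22194 + (3 + 79*sqrt(11)/2)) = 38599 + (-22191 + 79*sqrt(11)/2) = 16408 + 79*sqrt(11)/2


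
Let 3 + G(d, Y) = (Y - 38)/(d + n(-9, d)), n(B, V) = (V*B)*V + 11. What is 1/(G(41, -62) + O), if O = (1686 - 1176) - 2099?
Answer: -15077/24002484 ≈ -0.00062814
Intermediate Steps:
n(B, V) = 11 + B*V² (n(B, V) = (B*V)*V + 11 = B*V² + 11 = 11 + B*V²)
O = -1589 (O = 510 - 2099 = -1589)
G(d, Y) = -3 + (-38 + Y)/(11 + d - 9*d²) (G(d, Y) = -3 + (Y - 38)/(d + (11 - 9*d²)) = -3 + (-38 + Y)/(11 + d - 9*d²))
1/(G(41, -62) + O) = 1/((-71 - 62 - 3*41 + 27*41²)/(11 + 41 - 9*41²) - 1589) = 1/((-71 - 62 - 123 + 27*1681)/(11 + 41 - 9*1681) - 1589) = 1/((-71 - 62 - 123 + 45387)/(11 + 41 - 15129) - 1589) = 1/(45131/(-15077) - 1589) = 1/(-1/15077*45131 - 1589) = 1/(-45131/15077 - 1589) = 1/(-24002484/15077) = -15077/24002484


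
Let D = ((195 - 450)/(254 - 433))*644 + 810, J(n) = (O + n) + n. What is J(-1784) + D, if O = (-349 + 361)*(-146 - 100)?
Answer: -857870/179 ≈ -4792.6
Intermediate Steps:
O = -2952 (O = 12*(-246) = -2952)
J(n) = -2952 + 2*n (J(n) = (-2952 + n) + n = -2952 + 2*n)
D = 309210/179 (D = -255/(-179)*644 + 810 = -255*(-1/179)*644 + 810 = (255/179)*644 + 810 = 164220/179 + 810 = 309210/179 ≈ 1727.4)
J(-1784) + D = (-2952 + 2*(-1784)) + 309210/179 = (-2952 - 3568) + 309210/179 = -6520 + 309210/179 = -857870/179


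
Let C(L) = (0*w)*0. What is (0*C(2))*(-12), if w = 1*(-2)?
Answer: 0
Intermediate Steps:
w = -2
C(L) = 0 (C(L) = (0*(-2))*0 = 0*0 = 0)
(0*C(2))*(-12) = (0*0)*(-12) = 0*(-12) = 0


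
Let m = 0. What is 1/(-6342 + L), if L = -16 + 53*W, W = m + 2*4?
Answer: -1/5934 ≈ -0.00016852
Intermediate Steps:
W = 8 (W = 0 + 2*4 = 0 + 8 = 8)
L = 408 (L = -16 + 53*8 = -16 + 424 = 408)
1/(-6342 + L) = 1/(-6342 + 408) = 1/(-5934) = -1/5934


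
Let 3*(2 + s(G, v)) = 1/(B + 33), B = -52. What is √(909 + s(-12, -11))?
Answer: √2946786/57 ≈ 30.116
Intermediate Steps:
s(G, v) = -115/57 (s(G, v) = -2 + 1/(3*(-52 + 33)) = -2 + (⅓)/(-19) = -2 + (⅓)*(-1/19) = -2 - 1/57 = -115/57)
√(909 + s(-12, -11)) = √(909 - 115/57) = √(51698/57) = √2946786/57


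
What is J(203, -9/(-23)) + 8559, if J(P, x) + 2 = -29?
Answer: 8528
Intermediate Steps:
J(P, x) = -31 (J(P, x) = -2 - 29 = -31)
J(203, -9/(-23)) + 8559 = -31 + 8559 = 8528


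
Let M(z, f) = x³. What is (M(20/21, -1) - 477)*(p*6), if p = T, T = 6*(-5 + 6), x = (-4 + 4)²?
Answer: -17172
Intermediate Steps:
x = 0 (x = 0² = 0)
M(z, f) = 0 (M(z, f) = 0³ = 0)
T = 6 (T = 6*1 = 6)
p = 6
(M(20/21, -1) - 477)*(p*6) = (0 - 477)*(6*6) = -477*36 = -17172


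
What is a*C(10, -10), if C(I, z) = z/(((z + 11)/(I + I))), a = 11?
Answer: -2200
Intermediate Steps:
C(I, z) = 2*I*z/(11 + z) (C(I, z) = z/(((11 + z)/((2*I)))) = z/(((11 + z)*(1/(2*I)))) = z/(((11 + z)/(2*I))) = z*(2*I/(11 + z)) = 2*I*z/(11 + z))
a*C(10, -10) = 11*(2*10*(-10)/(11 - 10)) = 11*(2*10*(-10)/1) = 11*(2*10*(-10)*1) = 11*(-200) = -2200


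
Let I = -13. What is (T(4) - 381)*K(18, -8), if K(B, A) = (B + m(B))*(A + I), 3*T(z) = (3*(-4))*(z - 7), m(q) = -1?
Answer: 131733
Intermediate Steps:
T(z) = 28 - 4*z (T(z) = ((3*(-4))*(z - 7))/3 = (-12*(-7 + z))/3 = (84 - 12*z)/3 = 28 - 4*z)
K(B, A) = (-1 + B)*(-13 + A) (K(B, A) = (B - 1)*(A - 13) = (-1 + B)*(-13 + A))
(T(4) - 381)*K(18, -8) = ((28 - 4*4) - 381)*(13 - 1*(-8) - 13*18 - 8*18) = ((28 - 16) - 381)*(13 + 8 - 234 - 144) = (12 - 381)*(-357) = -369*(-357) = 131733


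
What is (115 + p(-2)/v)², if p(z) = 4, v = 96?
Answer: 7623121/576 ≈ 13235.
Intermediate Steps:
(115 + p(-2)/v)² = (115 + 4/96)² = (115 + 4*(1/96))² = (115 + 1/24)² = (2761/24)² = 7623121/576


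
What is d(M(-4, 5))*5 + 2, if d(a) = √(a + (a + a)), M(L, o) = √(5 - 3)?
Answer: 2 + 5*2^(¼)*√3 ≈ 12.299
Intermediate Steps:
M(L, o) = √2
d(a) = √3*√a (d(a) = √(a + 2*a) = √(3*a) = √3*√a)
d(M(-4, 5))*5 + 2 = (√3*√(√2))*5 + 2 = (√3*2^(¼))*5 + 2 = (2^(¼)*√3)*5 + 2 = 5*2^(¼)*√3 + 2 = 2 + 5*2^(¼)*√3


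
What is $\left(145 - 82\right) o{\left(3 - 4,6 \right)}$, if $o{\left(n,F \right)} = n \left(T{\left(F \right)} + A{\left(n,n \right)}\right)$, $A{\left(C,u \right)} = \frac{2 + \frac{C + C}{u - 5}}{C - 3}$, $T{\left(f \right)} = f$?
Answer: $- \frac{1365}{4} \approx -341.25$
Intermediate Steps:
$A{\left(C,u \right)} = \frac{2 + \frac{2 C}{-5 + u}}{-3 + C}$
$o{\left(n,F \right)} = n \left(F + \frac{2 \left(-5 + 2 n\right)}{15 + n^{2} - 8 n}\right)$ ($o{\left(n,F \right)} = n \left(F + \frac{2 \left(-5 + n + n\right)}{15 - 5 n - 3 n + n n}\right) = n \left(F + \frac{2 \left(-5 + 2 n\right)}{15 - 5 n - 3 n + n^{2}}\right) = n \left(F + \frac{2 \left(-5 + 2 n\right)}{15 + n^{2} - 8 n}\right)$)
$\left(145 - 82\right) o{\left(3 - 4,6 \right)} = \left(145 - 82\right) \frac{\left(3 - 4\right) \left(-10 + 4 \left(3 - 4\right) + 6 \left(15 + \left(3 - 4\right)^{2} - 8 \left(3 - 4\right)\right)\right)}{15 + \left(3 - 4\right)^{2} - 8 \left(3 - 4\right)} = 63 \left(- \frac{-10 + 4 \left(-1\right) + 6 \left(15 + \left(-1\right)^{2} - -8\right)}{15 + \left(-1\right)^{2} - -8}\right) = 63 \left(- \frac{-10 - 4 + 6 \left(15 + 1 + 8\right)}{15 + 1 + 8}\right) = 63 \left(- \frac{-10 - 4 + 6 \cdot 24}{24}\right) = 63 \left(\left(-1\right) \frac{1}{24} \left(-10 - 4 + 144\right)\right) = 63 \left(\left(-1\right) \frac{1}{24} \cdot 130\right) = 63 \left(- \frac{65}{12}\right) = - \frac{1365}{4}$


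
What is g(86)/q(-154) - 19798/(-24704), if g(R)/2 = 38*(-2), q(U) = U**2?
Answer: 58221795/73235008 ≈ 0.79500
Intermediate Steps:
g(R) = -152 (g(R) = 2*(38*(-2)) = 2*(-76) = -152)
g(86)/q(-154) - 19798/(-24704) = -152/((-154)**2) - 19798/(-24704) = -152/23716 - 19798*(-1/24704) = -152*1/23716 + 9899/12352 = -38/5929 + 9899/12352 = 58221795/73235008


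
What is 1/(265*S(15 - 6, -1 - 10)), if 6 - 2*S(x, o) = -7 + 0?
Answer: 2/3445 ≈ 0.00058055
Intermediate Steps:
S(x, o) = 13/2 (S(x, o) = 3 - (-7 + 0)/2 = 3 - 1/2*(-7) = 3 + 7/2 = 13/2)
1/(265*S(15 - 6, -1 - 10)) = 1/(265*(13/2)) = (1/265)*(2/13) = 2/3445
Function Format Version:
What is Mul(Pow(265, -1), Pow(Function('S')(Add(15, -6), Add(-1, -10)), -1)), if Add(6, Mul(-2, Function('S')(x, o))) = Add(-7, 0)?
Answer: Rational(2, 3445) ≈ 0.00058055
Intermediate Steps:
Function('S')(x, o) = Rational(13, 2) (Function('S')(x, o) = Add(3, Mul(Rational(-1, 2), Add(-7, 0))) = Add(3, Mul(Rational(-1, 2), -7)) = Add(3, Rational(7, 2)) = Rational(13, 2))
Mul(Pow(265, -1), Pow(Function('S')(Add(15, -6), Add(-1, -10)), -1)) = Mul(Pow(265, -1), Pow(Rational(13, 2), -1)) = Mul(Rational(1, 265), Rational(2, 13)) = Rational(2, 3445)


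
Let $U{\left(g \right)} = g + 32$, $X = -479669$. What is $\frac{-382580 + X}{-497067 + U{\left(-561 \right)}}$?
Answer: $\frac{862249}{497596} \approx 1.7328$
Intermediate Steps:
$U{\left(g \right)} = 32 + g$
$\frac{-382580 + X}{-497067 + U{\left(-561 \right)}} = \frac{-382580 - 479669}{-497067 + \left(32 - 561\right)} = - \frac{862249}{-497067 - 529} = - \frac{862249}{-497596} = \left(-862249\right) \left(- \frac{1}{497596}\right) = \frac{862249}{497596}$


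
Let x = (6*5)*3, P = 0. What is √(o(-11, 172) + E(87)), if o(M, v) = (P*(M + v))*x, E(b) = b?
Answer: √87 ≈ 9.3274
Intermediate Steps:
x = 90 (x = 30*3 = 90)
o(M, v) = 0 (o(M, v) = (0*(M + v))*90 = 0*90 = 0)
√(o(-11, 172) + E(87)) = √(0 + 87) = √87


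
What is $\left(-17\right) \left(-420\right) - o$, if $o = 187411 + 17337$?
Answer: $-197608$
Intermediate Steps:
$o = 204748$
$\left(-17\right) \left(-420\right) - o = \left(-17\right) \left(-420\right) - 204748 = 7140 - 204748 = -197608$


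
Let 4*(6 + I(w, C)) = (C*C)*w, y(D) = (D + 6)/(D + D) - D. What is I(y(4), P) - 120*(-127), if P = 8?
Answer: 15190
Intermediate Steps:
y(D) = -D + (6 + D)/(2*D) (y(D) = (6 + D)/((2*D)) - D = (6 + D)*(1/(2*D)) - D = (6 + D)/(2*D) - D = -D + (6 + D)/(2*D))
I(w, C) = -6 + w*C**2/4 (I(w, C) = -6 + ((C*C)*w)/4 = -6 + (C**2*w)/4 = -6 + (w*C**2)/4 = -6 + w*C**2/4)
I(y(4), P) - 120*(-127) = (-6 + (1/4)*(1/2 - 1*4 + 3/4)*8**2) - 120*(-127) = (-6 + (1/4)*(1/2 - 4 + 3*(1/4))*64) + 15240 = (-6 + (1/4)*(1/2 - 4 + 3/4)*64) + 15240 = (-6 + (1/4)*(-11/4)*64) + 15240 = (-6 - 44) + 15240 = -50 + 15240 = 15190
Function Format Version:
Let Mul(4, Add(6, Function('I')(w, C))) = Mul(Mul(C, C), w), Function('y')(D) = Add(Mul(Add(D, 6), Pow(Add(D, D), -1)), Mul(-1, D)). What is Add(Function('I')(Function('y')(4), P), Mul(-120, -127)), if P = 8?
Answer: 15190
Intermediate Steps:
Function('y')(D) = Add(Mul(-1, D), Mul(Rational(1, 2), Pow(D, -1), Add(6, D))) (Function('y')(D) = Add(Mul(Add(6, D), Pow(Mul(2, D), -1)), Mul(-1, D)) = Add(Mul(Add(6, D), Mul(Rational(1, 2), Pow(D, -1))), Mul(-1, D)) = Add(Mul(Rational(1, 2), Pow(D, -1), Add(6, D)), Mul(-1, D)) = Add(Mul(-1, D), Mul(Rational(1, 2), Pow(D, -1), Add(6, D))))
Function('I')(w, C) = Add(-6, Mul(Rational(1, 4), w, Pow(C, 2))) (Function('I')(w, C) = Add(-6, Mul(Rational(1, 4), Mul(Mul(C, C), w))) = Add(-6, Mul(Rational(1, 4), Mul(Pow(C, 2), w))) = Add(-6, Mul(Rational(1, 4), Mul(w, Pow(C, 2)))) = Add(-6, Mul(Rational(1, 4), w, Pow(C, 2))))
Add(Function('I')(Function('y')(4), P), Mul(-120, -127)) = Add(Add(-6, Mul(Rational(1, 4), Add(Rational(1, 2), Mul(-1, 4), Mul(3, Pow(4, -1))), Pow(8, 2))), Mul(-120, -127)) = Add(Add(-6, Mul(Rational(1, 4), Add(Rational(1, 2), -4, Mul(3, Rational(1, 4))), 64)), 15240) = Add(Add(-6, Mul(Rational(1, 4), Add(Rational(1, 2), -4, Rational(3, 4)), 64)), 15240) = Add(Add(-6, Mul(Rational(1, 4), Rational(-11, 4), 64)), 15240) = Add(Add(-6, -44), 15240) = Add(-50, 15240) = 15190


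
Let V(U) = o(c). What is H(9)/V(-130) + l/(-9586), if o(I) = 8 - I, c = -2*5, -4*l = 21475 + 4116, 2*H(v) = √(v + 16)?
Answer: 278249/345096 ≈ 0.80629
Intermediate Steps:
H(v) = √(16 + v)/2 (H(v) = √(v + 16)/2 = √(16 + v)/2)
l = -25591/4 (l = -(21475 + 4116)/4 = -¼*25591 = -25591/4 ≈ -6397.8)
c = -10
V(U) = 18 (V(U) = 8 - 1*(-10) = 8 + 10 = 18)
H(9)/V(-130) + l/(-9586) = (√(16 + 9)/2)/18 - 25591/4/(-9586) = (√25/2)*(1/18) - 25591/4*(-1/9586) = ((½)*5)*(1/18) + 25591/38344 = (5/2)*(1/18) + 25591/38344 = 5/36 + 25591/38344 = 278249/345096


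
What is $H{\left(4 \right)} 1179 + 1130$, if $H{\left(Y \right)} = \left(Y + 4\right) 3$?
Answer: $29426$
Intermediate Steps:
$H{\left(Y \right)} = 12 + 3 Y$ ($H{\left(Y \right)} = \left(4 + Y\right) 3 = 12 + 3 Y$)
$H{\left(4 \right)} 1179 + 1130 = \left(12 + 3 \cdot 4\right) 1179 + 1130 = \left(12 + 12\right) 1179 + 1130 = 24 \cdot 1179 + 1130 = 28296 + 1130 = 29426$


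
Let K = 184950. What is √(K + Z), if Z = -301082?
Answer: 2*I*√29033 ≈ 340.78*I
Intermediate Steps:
√(K + Z) = √(184950 - 301082) = √(-116132) = 2*I*√29033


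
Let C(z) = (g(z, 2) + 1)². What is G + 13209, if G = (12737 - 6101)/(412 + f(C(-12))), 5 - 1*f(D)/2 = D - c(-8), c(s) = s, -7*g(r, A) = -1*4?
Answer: 64977108/4913 ≈ 13226.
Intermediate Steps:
g(r, A) = 4/7 (g(r, A) = -(-1)*4/7 = -⅐*(-4) = 4/7)
C(z) = 121/49 (C(z) = (4/7 + 1)² = (11/7)² = 121/49)
f(D) = -6 - 2*D (f(D) = 10 - 2*(D - 1*(-8)) = 10 - 2*(D + 8) = 10 - 2*(8 + D) = 10 + (-16 - 2*D) = -6 - 2*D)
G = 81291/4913 (G = (12737 - 6101)/(412 + (-6 - 2*121/49)) = 6636/(412 + (-6 - 242/49)) = 6636/(412 - 536/49) = 6636/(19652/49) = 6636*(49/19652) = 81291/4913 ≈ 16.546)
G + 13209 = 81291/4913 + 13209 = 64977108/4913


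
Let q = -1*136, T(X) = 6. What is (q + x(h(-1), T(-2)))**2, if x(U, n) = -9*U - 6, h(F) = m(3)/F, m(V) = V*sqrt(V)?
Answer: 22351 - 7668*sqrt(3) ≈ 9069.6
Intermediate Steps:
m(V) = V**(3/2)
h(F) = 3*sqrt(3)/F (h(F) = 3**(3/2)/F = (3*sqrt(3))/F = 3*sqrt(3)/F)
q = -136
x(U, n) = -6 - 9*U
(q + x(h(-1), T(-2)))**2 = (-136 + (-6 - 27*sqrt(3)/(-1)))**2 = (-136 + (-6 - 27*sqrt(3)*(-1)))**2 = (-136 + (-6 - (-27)*sqrt(3)))**2 = (-136 + (-6 + 27*sqrt(3)))**2 = (-142 + 27*sqrt(3))**2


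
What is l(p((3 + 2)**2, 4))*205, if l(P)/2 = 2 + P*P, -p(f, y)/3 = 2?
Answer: 15580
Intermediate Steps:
p(f, y) = -6 (p(f, y) = -3*2 = -6)
l(P) = 4 + 2*P**2 (l(P) = 2*(2 + P*P) = 2*(2 + P**2) = 4 + 2*P**2)
l(p((3 + 2)**2, 4))*205 = (4 + 2*(-6)**2)*205 = (4 + 2*36)*205 = (4 + 72)*205 = 76*205 = 15580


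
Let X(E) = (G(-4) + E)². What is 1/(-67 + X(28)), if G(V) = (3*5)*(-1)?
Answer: 1/102 ≈ 0.0098039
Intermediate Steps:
G(V) = -15 (G(V) = 15*(-1) = -15)
X(E) = (-15 + E)²
1/(-67 + X(28)) = 1/(-67 + (-15 + 28)²) = 1/(-67 + 13²) = 1/(-67 + 169) = 1/102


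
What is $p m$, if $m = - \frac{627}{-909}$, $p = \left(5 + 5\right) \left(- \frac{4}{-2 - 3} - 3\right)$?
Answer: $- \frac{4598}{303} \approx -15.175$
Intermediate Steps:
$p = -22$ ($p = 10 \left(- \frac{4}{-5} - 3\right) = 10 \left(\left(-4\right) \left(- \frac{1}{5}\right) - 3\right) = 10 \left(\frac{4}{5} - 3\right) = 10 \left(- \frac{11}{5}\right) = -22$)
$m = \frac{209}{303}$ ($m = \left(-627\right) \left(- \frac{1}{909}\right) = \frac{209}{303} \approx 0.68977$)
$p m = \left(-22\right) \frac{209}{303} = - \frac{4598}{303}$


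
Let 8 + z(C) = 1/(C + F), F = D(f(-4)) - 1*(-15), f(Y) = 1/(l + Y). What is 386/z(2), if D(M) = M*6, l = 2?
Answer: -5404/111 ≈ -48.685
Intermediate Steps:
f(Y) = 1/(2 + Y)
D(M) = 6*M
F = 12 (F = 6/(2 - 4) - 1*(-15) = 6/(-2) + 15 = 6*(-½) + 15 = -3 + 15 = 12)
z(C) = -8 + 1/(12 + C) (z(C) = -8 + 1/(C + 12) = -8 + 1/(12 + C))
386/z(2) = 386/(((-95 - 8*2)/(12 + 2))) = 386/(((-95 - 16)/14)) = 386/(((1/14)*(-111))) = 386/(-111/14) = 386*(-14/111) = -5404/111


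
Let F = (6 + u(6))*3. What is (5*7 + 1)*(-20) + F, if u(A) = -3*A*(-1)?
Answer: -648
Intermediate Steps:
u(A) = 3*A
F = 72 (F = (6 + 3*6)*3 = (6 + 18)*3 = 24*3 = 72)
(5*7 + 1)*(-20) + F = (5*7 + 1)*(-20) + 72 = (35 + 1)*(-20) + 72 = 36*(-20) + 72 = -720 + 72 = -648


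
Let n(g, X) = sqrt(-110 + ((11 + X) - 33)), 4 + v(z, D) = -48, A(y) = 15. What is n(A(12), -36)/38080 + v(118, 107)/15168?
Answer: -13/3792 + I*sqrt(42)/19040 ≈ -0.0034283 + 0.00034038*I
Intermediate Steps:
v(z, D) = -52 (v(z, D) = -4 - 48 = -52)
n(g, X) = sqrt(-132 + X) (n(g, X) = sqrt(-110 + (-22 + X)) = sqrt(-132 + X))
n(A(12), -36)/38080 + v(118, 107)/15168 = sqrt(-132 - 36)/38080 - 52/15168 = sqrt(-168)*(1/38080) - 52*1/15168 = (2*I*sqrt(42))*(1/38080) - 13/3792 = I*sqrt(42)/19040 - 13/3792 = -13/3792 + I*sqrt(42)/19040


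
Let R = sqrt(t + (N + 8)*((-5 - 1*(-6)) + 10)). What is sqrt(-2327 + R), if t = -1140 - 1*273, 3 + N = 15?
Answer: sqrt(-2327 + I*sqrt(1193)) ≈ 0.358 + 48.24*I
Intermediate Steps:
N = 12 (N = -3 + 15 = 12)
t = -1413 (t = -1140 - 273 = -1413)
R = I*sqrt(1193) (R = sqrt(-1413 + (12 + 8)*((-5 - 1*(-6)) + 10)) = sqrt(-1413 + 20*((-5 + 6) + 10)) = sqrt(-1413 + 20*(1 + 10)) = sqrt(-1413 + 20*11) = sqrt(-1413 + 220) = sqrt(-1193) = I*sqrt(1193) ≈ 34.54*I)
sqrt(-2327 + R) = sqrt(-2327 + I*sqrt(1193))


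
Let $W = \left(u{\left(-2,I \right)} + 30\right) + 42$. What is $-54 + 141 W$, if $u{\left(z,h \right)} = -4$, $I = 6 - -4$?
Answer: $9534$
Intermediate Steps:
$I = 10$ ($I = 6 + 4 = 10$)
$W = 68$ ($W = \left(-4 + 30\right) + 42 = 26 + 42 = 68$)
$-54 + 141 W = -54 + 141 \cdot 68 = -54 + 9588 = 9534$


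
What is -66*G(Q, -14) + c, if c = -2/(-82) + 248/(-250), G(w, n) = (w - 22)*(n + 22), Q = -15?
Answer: 100117041/5125 ≈ 19535.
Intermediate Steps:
G(w, n) = (-22 + w)*(22 + n)
c = -4959/5125 (c = -2*(-1/82) + 248*(-1/250) = 1/41 - 124/125 = -4959/5125 ≈ -0.96761)
-66*G(Q, -14) + c = -66*(-484 - 22*(-14) + 22*(-15) - 14*(-15)) - 4959/5125 = -66*(-484 + 308 - 330 + 210) - 4959/5125 = -66*(-296) - 4959/5125 = 19536 - 4959/5125 = 100117041/5125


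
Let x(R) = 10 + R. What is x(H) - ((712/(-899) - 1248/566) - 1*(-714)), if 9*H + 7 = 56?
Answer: -1592657431/2289753 ≈ -695.56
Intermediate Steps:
H = 49/9 (H = -7/9 + (⅑)*56 = -7/9 + 56/9 = 49/9 ≈ 5.4444)
x(H) - ((712/(-899) - 1248/566) - 1*(-714)) = (10 + 49/9) - ((712/(-899) - 1248/566) - 1*(-714)) = 139/9 - ((712*(-1/899) - 1248*1/566) + 714) = 139/9 - ((-712/899 - 624/283) + 714) = 139/9 - (-762472/254417 + 714) = 139/9 - 1*180891266/254417 = 139/9 - 180891266/254417 = -1592657431/2289753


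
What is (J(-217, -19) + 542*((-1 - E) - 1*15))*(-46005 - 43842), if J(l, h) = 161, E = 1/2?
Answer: 789036354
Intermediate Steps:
E = ½ ≈ 0.50000
(J(-217, -19) + 542*((-1 - E) - 1*15))*(-46005 - 43842) = (161 + 542*((-1 - 1*½) - 1*15))*(-46005 - 43842) = (161 + 542*((-1 - ½) - 15))*(-89847) = (161 + 542*(-3/2 - 15))*(-89847) = (161 + 542*(-33/2))*(-89847) = (161 - 8943)*(-89847) = -8782*(-89847) = 789036354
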